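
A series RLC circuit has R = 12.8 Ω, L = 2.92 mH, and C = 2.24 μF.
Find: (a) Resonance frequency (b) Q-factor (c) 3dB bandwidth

Step 1 — Resonance: ω₀ = 1/√(LC) = 1/√(0.00292·2.24e-06) = 1.236e+04 rad/s.
Step 2 — f₀ = ω₀/(2π) = 1968 Hz.
Step 3 — Series Q: Q = ω₀L/R = 1.236e+04·0.00292/12.8 = 2.821.
Step 4 — Bandwidth: Δω = ω₀/Q = 4384 rad/s; BW = Δω/(2π) = 697.7 Hz.

(a) f₀ = 1968 Hz  (b) Q = 2.821  (c) BW = 697.7 Hz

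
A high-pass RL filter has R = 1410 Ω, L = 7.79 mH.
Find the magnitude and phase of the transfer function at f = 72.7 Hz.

Step 1 — Angular frequency: ω = 2π·72.7 = 456.8 rad/s.
Step 2 — Transfer function: H(jω) = jωL/(R + jωL).
Step 3 — Numerator jωL = j·3.558; denominator R + jωL = 1410 + j3.558.
Step 4 — H = 6.369e-06 + j0.002524.
Step 5 — Magnitude: |H| = 0.002524 (-52.0 dB); phase: φ = 89.9°.

|H| = 0.002524 (-52.0 dB), φ = 89.9°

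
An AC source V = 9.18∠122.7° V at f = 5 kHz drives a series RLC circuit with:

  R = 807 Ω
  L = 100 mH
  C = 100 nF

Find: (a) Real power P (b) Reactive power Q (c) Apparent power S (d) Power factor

Step 1 — Angular frequency: ω = 2π·f = 2π·5000 = 3.142e+04 rad/s.
Step 2 — Component impedances:
  R: Z = R = 807 Ω
  L: Z = jωL = j·3.142e+04·0.1 = 0 + j3142 Ω
  C: Z = 1/(jωC) = -j/(ω·C) = 0 - j318.3 Ω
Step 3 — Series combination: Z_total = R + L + C = 807 + j2823 Ω = 2936∠74.0° Ω.
Step 4 — Source phasor: V = 9.18∠122.7° V = -4.959 + j7.725 V.
Step 5 — Current: I = V / Z = 0.002065 + j0.002347 A = 0.003126∠48.7° A.
Step 6 — Complex power: S = V·I* = 0.007888 + j0.02759 VA.
Step 7 — Real power: P = Re(S) = 0.007888 W.
Step 8 — Reactive power: Q = Im(S) = 0.02759 VAR.
Step 9 — Apparent power: |S| = 0.0287 VA.
Step 10 — Power factor: PF = P/|S| = 0.2748 (lagging).

(a) P = 0.007888 W  (b) Q = 0.02759 VAR  (c) S = 0.0287 VA  (d) PF = 0.2748 (lagging)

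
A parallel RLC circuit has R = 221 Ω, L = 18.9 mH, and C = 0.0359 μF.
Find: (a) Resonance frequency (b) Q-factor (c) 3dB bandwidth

Step 1 — Resonance: ω₀ = 1/√(LC) = 1/√(0.0189·3.59e-08) = 3.839e+04 rad/s.
Step 2 — f₀ = ω₀/(2π) = 6110 Hz.
Step 3 — Parallel Q: Q = R/(ω₀L) = 221/(3.839e+04·0.0189) = 0.3046.
Step 4 — Bandwidth: Δω = ω₀/Q = 1.26e+05 rad/s; BW = Δω/(2π) = 2.006e+04 Hz.

(a) f₀ = 6110 Hz  (b) Q = 0.3046  (c) BW = 2.006e+04 Hz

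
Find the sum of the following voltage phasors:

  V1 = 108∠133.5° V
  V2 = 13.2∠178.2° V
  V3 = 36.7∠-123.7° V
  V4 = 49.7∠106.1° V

Step 1 — Convert each phasor to rectangular form:
  V1 = 108·(cos(133.5°) + j·sin(133.5°)) = -74.34 + j78.34 V
  V2 = 13.2·(cos(178.2°) + j·sin(178.2°)) = -13.19 + j0.4146 V
  V3 = 36.7·(cos(-123.7°) + j·sin(-123.7°)) = -20.36 - j30.53 V
  V4 = 49.7·(cos(106.1°) + j·sin(106.1°)) = -13.78 + j47.75 V
Step 2 — Sum components: V_total = -121.7 + j95.97 V.
Step 3 — Convert to polar: |V_total| = 155 V, ∠V_total = 141.7°.

V_total = 155∠141.7° V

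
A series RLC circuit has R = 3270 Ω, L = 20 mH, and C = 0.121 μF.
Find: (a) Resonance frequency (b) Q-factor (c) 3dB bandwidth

Step 1 — Resonance condition Im(Z)=0 gives ω₀ = 1/√(LC).
Step 2 — ω₀ = 1/√(0.02·1.21e-07) = 2.033e+04 rad/s.
Step 3 — f₀ = ω₀/(2π) = 3235 Hz.
Step 4 — Series Q: Q = ω₀L/R = 2.033e+04·0.02/3270 = 0.1243.
Step 5 — 3dB bandwidth: Δω = ω₀/Q = 1.635e+05 rad/s; BW = Δω/(2π) = 2.602e+04 Hz.

(a) f₀ = 3235 Hz  (b) Q = 0.1243  (c) BW = 2.602e+04 Hz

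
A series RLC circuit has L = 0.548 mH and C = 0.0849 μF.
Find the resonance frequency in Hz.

Step 1 — Resonance condition Im(Z)=0 gives ω₀ = 1/√(LC).
Step 2 — ω₀ = 1/√(0.000548·8.49e-08) = 1.466e+05 rad/s.
Step 3 — f₀ = ω₀/(2π) = 2.333e+04 Hz.

f₀ = 2.333e+04 Hz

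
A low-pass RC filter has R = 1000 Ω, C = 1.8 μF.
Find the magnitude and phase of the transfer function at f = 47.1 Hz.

Step 1 — Angular frequency: ω = 2π·47.1 = 295.9 rad/s.
Step 2 — Transfer function: H(jω) = 1/(1 + jωRC).
Step 3 — Denominator: 1 + jωRC = 1 + j·295.9·1000·1.8e-06 = 1 + j0.5327.
Step 4 — H = 0.779 - j0.4149.
Step 5 — Magnitude: |H| = 0.8826 (-1.1 dB); phase: φ = -28.0°.

|H| = 0.8826 (-1.1 dB), φ = -28.0°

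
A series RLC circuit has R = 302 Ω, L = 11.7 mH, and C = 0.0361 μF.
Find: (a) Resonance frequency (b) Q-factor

Step 1 — Resonance condition Im(Z)=0 gives ω₀ = 1/√(LC).
Step 2 — ω₀ = 1/√(0.0117·3.61e-08) = 4.866e+04 rad/s.
Step 3 — f₀ = ω₀/(2π) = 7744 Hz.
Step 4 — Series Q: Q = ω₀L/R = 4.866e+04·0.0117/302 = 1.885.

(a) f₀ = 7744 Hz  (b) Q = 1.885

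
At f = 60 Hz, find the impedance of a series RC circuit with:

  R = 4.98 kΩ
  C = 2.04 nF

Step 1 — Angular frequency: ω = 2π·f = 2π·60 = 377 rad/s.
Step 2 — Component impedances:
  R: Z = R = 4980 Ω
  C: Z = 1/(jωC) = -j/(ω·C) = 0 - j1.3e+06 Ω
Step 3 — Series combination: Z_total = R + C = 4980 - j1.3e+06 Ω = 1.3e+06∠-89.8° Ω.

Z = 4980 - j1.3e+06 Ω = 1.3e+06∠-89.8° Ω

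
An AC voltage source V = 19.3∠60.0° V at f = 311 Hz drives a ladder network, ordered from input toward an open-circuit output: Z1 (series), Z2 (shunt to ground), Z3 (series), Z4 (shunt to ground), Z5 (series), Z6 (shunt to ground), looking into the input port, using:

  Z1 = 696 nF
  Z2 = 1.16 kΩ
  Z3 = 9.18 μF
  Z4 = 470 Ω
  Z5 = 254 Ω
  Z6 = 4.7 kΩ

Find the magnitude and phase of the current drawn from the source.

Step 1 — Angular frequency: ω = 2π·f = 2π·311 = 1954 rad/s.
Step 2 — Component impedances:
  Z1: Z = 1/(jωC) = -j/(ω·C) = 0 - j735.3 Ω
  Z2: Z = R = 1160 Ω
  Z3: Z = 1/(jωC) = -j/(ω·C) = 0 - j55.75 Ω
  Z4: Z = R = 470 Ω
  Z5: Z = R = 254 Ω
  Z6: Z = R = 4700 Ω
Step 3 — Ladder network (open output): work backward from the far end, alternating series and parallel combinations. Z_in = 314.4 - j764.9 Ω = 827∠-67.7° Ω.
Step 4 — Source phasor: V = 19.3∠60.0° V = 9.65 + j16.71 V.
Step 5 — Ohm's law: I = V / Z_total = (9.65 + j16.71) / (314.4 - j764.9) = -0.01426 + j0.01847 A.
Step 6 — Convert to polar: |I| = 0.02334 A, ∠I = 127.7°.

I = 0.02334∠127.7° A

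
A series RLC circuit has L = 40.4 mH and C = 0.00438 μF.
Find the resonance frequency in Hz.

Step 1 — Resonance condition Im(Z)=0 gives ω₀ = 1/√(LC).
Step 2 — ω₀ = 1/√(0.0404·4.38e-09) = 7.517e+04 rad/s.
Step 3 — f₀ = ω₀/(2π) = 1.196e+04 Hz.

f₀ = 1.196e+04 Hz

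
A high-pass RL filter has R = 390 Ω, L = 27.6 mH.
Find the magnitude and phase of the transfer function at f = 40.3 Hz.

Step 1 — Angular frequency: ω = 2π·40.3 = 253.2 rad/s.
Step 2 — Transfer function: H(jω) = jωL/(R + jωL).
Step 3 — Numerator jωL = j·6.989; denominator R + jωL = 390 + j6.989.
Step 4 — H = 0.000321 + j0.01791.
Step 5 — Magnitude: |H| = 0.01792 (-34.9 dB); phase: φ = 89.0°.

|H| = 0.01792 (-34.9 dB), φ = 89.0°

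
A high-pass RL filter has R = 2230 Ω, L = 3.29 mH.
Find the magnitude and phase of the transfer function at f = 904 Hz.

Step 1 — Angular frequency: ω = 2π·904 = 5680 rad/s.
Step 2 — Transfer function: H(jω) = jωL/(R + jωL).
Step 3 — Numerator jωL = j·18.69; denominator R + jωL = 2230 + j18.69.
Step 4 — H = 7.022e-05 + j0.008379.
Step 5 — Magnitude: |H| = 0.00838 (-41.5 dB); phase: φ = 89.5°.

|H| = 0.00838 (-41.5 dB), φ = 89.5°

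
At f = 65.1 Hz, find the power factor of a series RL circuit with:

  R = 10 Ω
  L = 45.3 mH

Step 1 — Angular frequency: ω = 2π·f = 2π·65.1 = 409 rad/s.
Step 2 — Component impedances:
  R: Z = R = 10 Ω
  L: Z = jωL = j·409·0.0453 = 0 + j18.53 Ω
Step 3 — Series combination: Z_total = R + L = 10 + j18.53 Ω = 21.06∠61.6° Ω.
Step 4 — Power factor: PF = cos(φ) = Re(Z)/|Z| = 10/21.056 = 0.4749.
Step 5 — Type: Im(Z) = 18.53 ⇒ lagging (phase φ = 61.6°).

PF = 0.4749 (lagging, φ = 61.6°)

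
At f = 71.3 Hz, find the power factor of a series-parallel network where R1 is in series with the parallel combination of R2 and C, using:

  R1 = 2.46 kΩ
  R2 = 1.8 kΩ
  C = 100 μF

Step 1 — Angular frequency: ω = 2π·f = 2π·71.3 = 448 rad/s.
Step 2 — Component impedances:
  R1: Z = R = 2460 Ω
  R2: Z = R = 1800 Ω
  C: Z = 1/(jωC) = -j/(ω·C) = 0 - j22.32 Ω
Step 3 — Parallel branch: R2 || C = 1/(1/R2 + 1/C) = 0.2768 - j22.32 Ω.
Step 4 — Series with R1: Z_total = R1 + (R2 || C) = 2460 - j22.32 Ω = 2460∠-0.5° Ω.
Step 5 — Power factor: PF = cos(φ) = Re(Z)/|Z| = 2460/2460 = 1.
Step 6 — Type: Im(Z) = -22.32 ⇒ leading (phase φ = -0.5°).

PF = 1 (leading, φ = -0.5°)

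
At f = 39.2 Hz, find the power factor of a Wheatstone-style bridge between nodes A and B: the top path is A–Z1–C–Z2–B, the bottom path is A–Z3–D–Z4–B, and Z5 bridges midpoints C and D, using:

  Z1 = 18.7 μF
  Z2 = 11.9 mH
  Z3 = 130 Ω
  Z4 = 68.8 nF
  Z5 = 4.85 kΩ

Step 1 — Angular frequency: ω = 2π·f = 2π·39.2 = 246.3 rad/s.
Step 2 — Component impedances:
  Z1: Z = 1/(jωC) = -j/(ω·C) = 0 - j217.1 Ω
  Z2: Z = jωL = j·246.3·0.0119 = 0 + j2.931 Ω
  Z3: Z = R = 130 Ω
  Z4: Z = 1/(jωC) = -j/(ω·C) = 0 - j5.901e+04 Ω
  Z5: Z = R = 4850 Ω
Step 3 — Bridge requires nodal analysis (the Z5 bridge couples midpoints C and D, so the two paths cannot be reduced to a simple series/parallel combination). Setting node B to ground and injecting 1 A at node A, the 3-node admittance system at A, C, D solves to V_A = Z_AB = 9.385 - j213 Ω = 213.2∠-87.5° Ω.
Step 4 — Power factor: PF = cos(φ) = Re(Z)/|Z| = 9.3848/213.25 = 0.04401.
Step 5 — Type: Im(Z) = -213 ⇒ leading (phase φ = -87.5°).

PF = 0.04401 (leading, φ = -87.5°)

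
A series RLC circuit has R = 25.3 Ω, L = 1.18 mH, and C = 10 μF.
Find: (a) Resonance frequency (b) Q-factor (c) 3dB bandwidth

Step 1 — Resonance condition Im(Z)=0 gives ω₀ = 1/√(LC).
Step 2 — ω₀ = 1/√(0.00118·1e-05) = 9206 rad/s.
Step 3 — f₀ = ω₀/(2π) = 1465 Hz.
Step 4 — Series Q: Q = ω₀L/R = 9206·0.00118/25.3 = 0.4294.
Step 5 — 3dB bandwidth: Δω = ω₀/Q = 2.144e+04 rad/s; BW = Δω/(2π) = 3412 Hz.

(a) f₀ = 1465 Hz  (b) Q = 0.4294  (c) BW = 3412 Hz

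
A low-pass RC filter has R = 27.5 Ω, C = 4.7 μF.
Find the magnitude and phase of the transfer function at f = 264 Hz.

Step 1 — Angular frequency: ω = 2π·264 = 1659 rad/s.
Step 2 — Transfer function: H(jω) = 1/(1 + jωRC).
Step 3 — Denominator: 1 + jωRC = 1 + j·1659·27.5·4.7e-06 = 1 + j0.2144.
Step 4 — H = 0.9561 - j0.205.
Step 5 — Magnitude: |H| = 0.9778 (-0.2 dB); phase: φ = -12.1°.

|H| = 0.9778 (-0.2 dB), φ = -12.1°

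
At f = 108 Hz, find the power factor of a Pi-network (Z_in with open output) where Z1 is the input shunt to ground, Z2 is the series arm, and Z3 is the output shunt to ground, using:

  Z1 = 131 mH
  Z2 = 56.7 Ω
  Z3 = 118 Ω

Step 1 — Angular frequency: ω = 2π·f = 2π·108 = 678.6 rad/s.
Step 2 — Component impedances:
  Z1: Z = jωL = j·678.6·0.131 = 0 + j88.89 Ω
  Z2: Z = R = 56.7 Ω
  Z3: Z = R = 118 Ω
Step 3 — With open output, the series arm Z2 and the output shunt Z3 appear in series to ground: Z2 + Z3 = 174.7 Ω.
Step 4 — Parallel with input shunt Z1: Z_in = Z1 || (Z2 + Z3) = 35.93 + j70.61 Ω = 79.23∠63.0° Ω.
Step 5 — Power factor: PF = cos(φ) = Re(Z)/|Z| = 35.93/79.23 = 0.4535.
Step 6 — Type: Im(Z) = 70.61 ⇒ lagging (phase φ = 63.0°).

PF = 0.4535 (lagging, φ = 63.0°)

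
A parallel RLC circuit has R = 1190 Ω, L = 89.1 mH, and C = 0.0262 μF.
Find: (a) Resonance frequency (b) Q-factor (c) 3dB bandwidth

Step 1 — Resonance: ω₀ = 1/√(LC) = 1/√(0.0891·2.62e-08) = 2.07e+04 rad/s.
Step 2 — f₀ = ω₀/(2π) = 3294 Hz.
Step 3 — Parallel Q: Q = R/(ω₀L) = 1190/(2.07e+04·0.0891) = 0.6453.
Step 4 — Bandwidth: Δω = ω₀/Q = 3.207e+04 rad/s; BW = Δω/(2π) = 5105 Hz.

(a) f₀ = 3294 Hz  (b) Q = 0.6453  (c) BW = 5105 Hz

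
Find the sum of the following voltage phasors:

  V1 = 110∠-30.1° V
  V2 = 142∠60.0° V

Step 1 — Convert each phasor to rectangular form:
  V1 = 110·(cos(-30.1°) + j·sin(-30.1°)) = 95.17 - j55.17 V
  V2 = 142·(cos(60.0°) + j·sin(60.0°)) = 71 + j123 V
Step 2 — Sum components: V_total = 166.2 + j67.81 V.
Step 3 — Convert to polar: |V_total| = 179.5 V, ∠V_total = 22.2°.

V_total = 179.5∠22.2° V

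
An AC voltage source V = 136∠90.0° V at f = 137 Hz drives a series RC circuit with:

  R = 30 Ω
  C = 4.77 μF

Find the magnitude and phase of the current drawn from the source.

Step 1 — Angular frequency: ω = 2π·f = 2π·137 = 860.8 rad/s.
Step 2 — Component impedances:
  R: Z = R = 30 Ω
  C: Z = 1/(jωC) = -j/(ω·C) = 0 - j243.5 Ω
Step 3 — Series combination: Z_total = R + C = 30 - j243.5 Ω = 245.4∠-83.0° Ω.
Step 4 — Source phasor: V = 136∠90.0° V = 0 + j136 V.
Step 5 — Ohm's law: I = V / Z_total = (0 + j136) / (30 - j243.5) = -0.5501 + j0.06776 A.
Step 6 — Convert to polar: |I| = 0.5542 A, ∠I = 173.0°.

I = 0.5542∠173.0° A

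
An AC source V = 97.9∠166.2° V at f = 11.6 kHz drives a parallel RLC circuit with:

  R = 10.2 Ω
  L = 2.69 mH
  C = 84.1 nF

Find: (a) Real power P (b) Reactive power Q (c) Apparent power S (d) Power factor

Step 1 — Angular frequency: ω = 2π·f = 2π·1.16e+04 = 7.288e+04 rad/s.
Step 2 — Component impedances:
  R: Z = R = 10.2 Ω
  L: Z = jωL = j·7.288e+04·0.00269 = 0 + j196.1 Ω
  C: Z = 1/(jωC) = -j/(ω·C) = 0 - j163.1 Ω
Step 3 — Parallel combination: 1/Z_total = 1/R + 1/L + 1/C; Z_total = 10.2 - j0.1071 Ω = 10.2∠-0.6° Ω.
Step 4 — Source phasor: V = 97.9∠166.2° V = -95.07 + j23.35 V.
Step 5 — Current: I = V / Z = -9.345 + j2.192 A = 9.599∠166.8° A.
Step 6 — Complex power: S = V·I* = 939.6 - j9.864 VA.
Step 7 — Real power: P = Re(S) = 939.6 W.
Step 8 — Reactive power: Q = Im(S) = -9.864 VAR.
Step 9 — Apparent power: |S| = 939.7 VA.
Step 10 — Power factor: PF = P/|S| = 0.9999 (leading).

(a) P = 939.6 W  (b) Q = -9.864 VAR  (c) S = 939.7 VA  (d) PF = 0.9999 (leading)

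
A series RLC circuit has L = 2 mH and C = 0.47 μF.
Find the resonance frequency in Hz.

Step 1 — Resonance condition Im(Z)=0 gives ω₀ = 1/√(LC).
Step 2 — ω₀ = 1/√(0.002·4.7e-07) = 3.262e+04 rad/s.
Step 3 — f₀ = ω₀/(2π) = 5191 Hz.

f₀ = 5191 Hz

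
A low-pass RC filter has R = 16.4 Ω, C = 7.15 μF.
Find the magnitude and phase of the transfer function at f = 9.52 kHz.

Step 1 — Angular frequency: ω = 2π·9520 = 5.982e+04 rad/s.
Step 2 — Transfer function: H(jω) = 1/(1 + jωRC).
Step 3 — Denominator: 1 + jωRC = 1 + j·5.982e+04·16.4·7.15e-06 = 1 + j7.014.
Step 4 — H = 0.01992 - j0.1397.
Step 5 — Magnitude: |H| = 0.1411 (-17.0 dB); phase: φ = -81.9°.

|H| = 0.1411 (-17.0 dB), φ = -81.9°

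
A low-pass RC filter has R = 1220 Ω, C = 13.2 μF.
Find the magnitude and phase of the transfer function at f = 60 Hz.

Step 1 — Angular frequency: ω = 2π·60 = 377 rad/s.
Step 2 — Transfer function: H(jω) = 1/(1 + jωRC).
Step 3 — Denominator: 1 + jωRC = 1 + j·377·1220·1.32e-05 = 1 + j6.071.
Step 4 — H = 0.02641 - j0.1604.
Step 5 — Magnitude: |H| = 0.1625 (-15.8 dB); phase: φ = -80.6°.

|H| = 0.1625 (-15.8 dB), φ = -80.6°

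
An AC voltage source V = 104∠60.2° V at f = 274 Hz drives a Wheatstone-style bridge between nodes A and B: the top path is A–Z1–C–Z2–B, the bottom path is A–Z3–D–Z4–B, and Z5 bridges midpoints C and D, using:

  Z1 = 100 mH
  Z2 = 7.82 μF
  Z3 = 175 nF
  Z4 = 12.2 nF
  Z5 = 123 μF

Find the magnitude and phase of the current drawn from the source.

Step 1 — Angular frequency: ω = 2π·f = 2π·274 = 1722 rad/s.
Step 2 — Component impedances:
  Z1: Z = jωL = j·1722·0.1 = 0 + j172.2 Ω
  Z2: Z = 1/(jωC) = -j/(ω·C) = 0 - j74.28 Ω
  Z3: Z = 1/(jωC) = -j/(ω·C) = 0 - j3319 Ω
  Z4: Z = 1/(jωC) = -j/(ω·C) = 0 - j4.761e+04 Ω
  Z5: Z = 1/(jωC) = -j/(ω·C) = 0 - j4.722 Ω
Step 3 — Bridge requires nodal analysis (the Z5 bridge couples midpoints C and D, so the two paths cannot be reduced to a simple series/parallel combination). Setting node B to ground and injecting 1 A at node A, the 3-node admittance system at A, C, D solves to V_A = Z_AB = 0 + j107.4 Ω = 107.4∠90.0° Ω.
Step 4 — Source phasor: V = 104∠60.2° V = 51.69 + j90.25 V.
Step 5 — Ohm's law: I = V / Z_total = (51.69 + j90.25) / (0 + j107.4) = 0.8403 - j0.4812 A.
Step 6 — Convert to polar: |I| = 0.9683 A, ∠I = -29.8°.

I = 0.9683∠-29.8° A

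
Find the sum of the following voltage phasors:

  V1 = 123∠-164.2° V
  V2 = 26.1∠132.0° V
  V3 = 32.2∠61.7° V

Step 1 — Convert each phasor to rectangular form:
  V1 = 123·(cos(-164.2°) + j·sin(-164.2°)) = -118.4 - j33.49 V
  V2 = 26.1·(cos(132.0°) + j·sin(132.0°)) = -17.46 + j19.4 V
  V3 = 32.2·(cos(61.7°) + j·sin(61.7°)) = 15.27 + j28.35 V
Step 2 — Sum components: V_total = -120.6 + j14.26 V.
Step 3 — Convert to polar: |V_total| = 121.4 V, ∠V_total = 173.3°.

V_total = 121.4∠173.3° V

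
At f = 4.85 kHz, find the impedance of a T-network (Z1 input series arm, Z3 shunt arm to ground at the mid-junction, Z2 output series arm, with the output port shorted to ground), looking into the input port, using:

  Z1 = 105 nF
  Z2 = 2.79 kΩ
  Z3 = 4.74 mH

Step 1 — Angular frequency: ω = 2π·f = 2π·4850 = 3.047e+04 rad/s.
Step 2 — Component impedances:
  Z1: Z = 1/(jωC) = -j/(ω·C) = 0 - j312.5 Ω
  Z2: Z = R = 2790 Ω
  Z3: Z = jωL = j·3.047e+04·0.00474 = 0 + j144.4 Ω
Step 3 — With the output port shorted to ground, the output series arm Z2 runs from the junction to ground; the shunt arm Z3 also runs from the junction to ground. They appear in parallel: Z3 || Z2 = 7.458 + j144.1 Ω.
Step 4 — Series with input arm Z1: Z_in = Z1 + (Z3 || Z2) = 7.458 - j168.5 Ω = 168.6∠-87.5° Ω.

Z = 7.458 - j168.5 Ω = 168.6∠-87.5° Ω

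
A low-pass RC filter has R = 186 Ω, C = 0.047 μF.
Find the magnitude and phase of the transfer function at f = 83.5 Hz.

Step 1 — Angular frequency: ω = 2π·83.5 = 524.6 rad/s.
Step 2 — Transfer function: H(jω) = 1/(1 + jωRC).
Step 3 — Denominator: 1 + jωRC = 1 + j·524.6·186·4.7e-08 = 1 + j0.004586.
Step 4 — H = 1 - j0.004586.
Step 5 — Magnitude: |H| = 1 (-0.0 dB); phase: φ = -0.3°.

|H| = 1 (-0.0 dB), φ = -0.3°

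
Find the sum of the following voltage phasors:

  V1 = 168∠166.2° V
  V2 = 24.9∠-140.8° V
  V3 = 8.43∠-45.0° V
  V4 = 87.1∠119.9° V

Step 1 — Convert each phasor to rectangular form:
  V1 = 168·(cos(166.2°) + j·sin(166.2°)) = -163.2 + j40.07 V
  V2 = 24.9·(cos(-140.8°) + j·sin(-140.8°)) = -19.3 - j15.74 V
  V3 = 8.43·(cos(-45.0°) + j·sin(-45.0°)) = 5.961 - j5.961 V
  V4 = 87.1·(cos(119.9°) + j·sin(119.9°)) = -43.42 + j75.51 V
Step 2 — Sum components: V_total = -219.9 + j93.88 V.
Step 3 — Convert to polar: |V_total| = 239.1 V, ∠V_total = 156.9°.

V_total = 239.1∠156.9° V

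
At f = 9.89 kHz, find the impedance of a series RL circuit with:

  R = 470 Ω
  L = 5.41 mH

Step 1 — Angular frequency: ω = 2π·f = 2π·9890 = 6.214e+04 rad/s.
Step 2 — Component impedances:
  R: Z = R = 470 Ω
  L: Z = jωL = j·6.214e+04·0.00541 = 0 + j336.2 Ω
Step 3 — Series combination: Z_total = R + L = 470 + j336.2 Ω = 577.9∠35.6° Ω.

Z = 470 + j336.2 Ω = 577.9∠35.6° Ω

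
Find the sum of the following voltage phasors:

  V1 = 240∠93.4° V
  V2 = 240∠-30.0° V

Step 1 — Convert each phasor to rectangular form:
  V1 = 240·(cos(93.4°) + j·sin(93.4°)) = -14.23 + j239.6 V
  V2 = 240·(cos(-30.0°) + j·sin(-30.0°)) = 207.8 - j120 V
Step 2 — Sum components: V_total = 193.6 + j119.6 V.
Step 3 — Convert to polar: |V_total| = 227.6 V, ∠V_total = 31.7°.

V_total = 227.6∠31.7° V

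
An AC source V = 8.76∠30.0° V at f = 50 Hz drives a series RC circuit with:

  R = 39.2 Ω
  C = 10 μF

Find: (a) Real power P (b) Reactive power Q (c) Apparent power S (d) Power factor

Step 1 — Angular frequency: ω = 2π·f = 2π·50 = 314.2 rad/s.
Step 2 — Component impedances:
  R: Z = R = 39.2 Ω
  C: Z = 1/(jωC) = -j/(ω·C) = 0 - j318.3 Ω
Step 3 — Series combination: Z_total = R + C = 39.2 - j318.3 Ω = 320.7∠-83.0° Ω.
Step 4 — Source phasor: V = 8.76∠30.0° V = 7.586 + j4.38 V.
Step 5 — Current: I = V / Z = -0.01066 + j0.02515 A = 0.02731∠113.0° A.
Step 6 — Complex power: S = V·I* = 0.02925 - j0.2375 VA.
Step 7 — Real power: P = Re(S) = 0.02925 W.
Step 8 — Reactive power: Q = Im(S) = -0.2375 VAR.
Step 9 — Apparent power: |S| = 0.2393 VA.
Step 10 — Power factor: PF = P/|S| = 0.1222 (leading).

(a) P = 0.02925 W  (b) Q = -0.2375 VAR  (c) S = 0.2393 VA  (d) PF = 0.1222 (leading)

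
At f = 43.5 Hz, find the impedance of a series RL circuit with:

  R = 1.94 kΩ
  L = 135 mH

Step 1 — Angular frequency: ω = 2π·f = 2π·43.5 = 273.3 rad/s.
Step 2 — Component impedances:
  R: Z = R = 1940 Ω
  L: Z = jωL = j·273.3·0.135 = 0 + j36.9 Ω
Step 3 — Series combination: Z_total = R + L = 1940 + j36.9 Ω = 1940∠1.1° Ω.

Z = 1940 + j36.9 Ω = 1940∠1.1° Ω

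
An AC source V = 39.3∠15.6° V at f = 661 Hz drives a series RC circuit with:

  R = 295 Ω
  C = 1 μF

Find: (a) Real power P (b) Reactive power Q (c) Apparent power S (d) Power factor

Step 1 — Angular frequency: ω = 2π·f = 2π·661 = 4153 rad/s.
Step 2 — Component impedances:
  R: Z = R = 295 Ω
  C: Z = 1/(jωC) = -j/(ω·C) = 0 - j240.8 Ω
Step 3 — Series combination: Z_total = R + C = 295 - j240.8 Ω = 380.8∠-39.2° Ω.
Step 4 — Source phasor: V = 39.3∠15.6° V = 37.85 + j10.57 V.
Step 5 — Current: I = V / Z = 0.05946 + j0.08436 A = 0.1032∠54.8° A.
Step 6 — Complex power: S = V·I* = 3.142 - j2.565 VA.
Step 7 — Real power: P = Re(S) = 3.142 W.
Step 8 — Reactive power: Q = Im(S) = -2.565 VAR.
Step 9 — Apparent power: |S| = 4.056 VA.
Step 10 — Power factor: PF = P/|S| = 0.7747 (leading).

(a) P = 3.142 W  (b) Q = -2.565 VAR  (c) S = 4.056 VA  (d) PF = 0.7747 (leading)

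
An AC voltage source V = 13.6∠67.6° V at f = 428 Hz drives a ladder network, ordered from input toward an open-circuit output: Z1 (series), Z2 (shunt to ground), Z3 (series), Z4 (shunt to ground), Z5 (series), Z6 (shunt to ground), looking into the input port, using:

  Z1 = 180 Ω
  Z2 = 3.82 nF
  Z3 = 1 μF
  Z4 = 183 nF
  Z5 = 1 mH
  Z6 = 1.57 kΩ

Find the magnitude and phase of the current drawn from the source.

Step 1 — Angular frequency: ω = 2π·f = 2π·428 = 2689 rad/s.
Step 2 — Component impedances:
  Z1: Z = R = 180 Ω
  Z2: Z = 1/(jωC) = -j/(ω·C) = 0 - j9.734e+04 Ω
  Z3: Z = 1/(jωC) = -j/(ω·C) = 0 - j371.9 Ω
  Z4: Z = 1/(jωC) = -j/(ω·C) = 0 - j2032 Ω
  Z5: Z = jωL = j·2689·0.001 = 0 + j2.689 Ω
  Z6: Z = R = 1570 Ω
Step 3 — Ladder network (open output): work backward from the far end, alternating series and parallel combinations. Z_in = 1142 - j1128 Ω = 1605∠-44.6° Ω.
Step 4 — Source phasor: V = 13.6∠67.6° V = 5.183 + j12.57 V.
Step 5 — Ohm's law: I = V / Z_total = (5.183 + j12.57) / (1142 - j1128) = -0.003206 + j0.007843 A.
Step 6 — Convert to polar: |I| = 0.008473 A, ∠I = 112.2°.

I = 0.008473∠112.2° A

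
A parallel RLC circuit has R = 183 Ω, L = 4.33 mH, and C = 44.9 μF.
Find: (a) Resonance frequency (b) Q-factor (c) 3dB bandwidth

Step 1 — Resonance: ω₀ = 1/√(LC) = 1/√(0.00433·4.49e-05) = 2268 rad/s.
Step 2 — f₀ = ω₀/(2π) = 361 Hz.
Step 3 — Parallel Q: Q = R/(ω₀L) = 183/(2268·0.00433) = 18.64.
Step 4 — Bandwidth: Δω = ω₀/Q = 121.7 rad/s; BW = Δω/(2π) = 19.37 Hz.

(a) f₀ = 361 Hz  (b) Q = 18.64  (c) BW = 19.37 Hz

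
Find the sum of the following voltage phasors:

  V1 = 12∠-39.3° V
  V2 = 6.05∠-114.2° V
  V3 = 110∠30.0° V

Step 1 — Convert each phasor to rectangular form:
  V1 = 12·(cos(-39.3°) + j·sin(-39.3°)) = 9.286 - j7.601 V
  V2 = 6.05·(cos(-114.2°) + j·sin(-114.2°)) = -2.48 - j5.518 V
  V3 = 110·(cos(30.0°) + j·sin(30.0°)) = 95.26 + j55 V
Step 2 — Sum components: V_total = 102.1 + j41.88 V.
Step 3 — Convert to polar: |V_total| = 110.3 V, ∠V_total = 22.3°.

V_total = 110.3∠22.3° V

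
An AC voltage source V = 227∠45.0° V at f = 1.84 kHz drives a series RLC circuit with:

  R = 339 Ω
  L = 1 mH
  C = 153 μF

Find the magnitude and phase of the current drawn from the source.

Step 1 — Angular frequency: ω = 2π·f = 2π·1840 = 1.156e+04 rad/s.
Step 2 — Component impedances:
  R: Z = R = 339 Ω
  L: Z = jωL = j·1.156e+04·0.001 = 0 + j11.56 Ω
  C: Z = 1/(jωC) = -j/(ω·C) = 0 - j0.5653 Ω
Step 3 — Series combination: Z_total = R + L + C = 339 + j11 Ω = 339.2∠1.9° Ω.
Step 4 — Source phasor: V = 227∠45.0° V = 160.5 + j160.5 V.
Step 5 — Ohm's law: I = V / Z_total = (160.5 + j160.5) / (339 + j11) = 0.4883 + j0.4577 A.
Step 6 — Convert to polar: |I| = 0.6693 A, ∠I = 43.1°.

I = 0.6693∠43.1° A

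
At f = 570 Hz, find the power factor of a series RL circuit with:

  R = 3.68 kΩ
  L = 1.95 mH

Step 1 — Angular frequency: ω = 2π·f = 2π·570 = 3581 rad/s.
Step 2 — Component impedances:
  R: Z = R = 3680 Ω
  L: Z = jωL = j·3581·0.00195 = 0 + j6.984 Ω
Step 3 — Series combination: Z_total = R + L = 3680 + j6.984 Ω = 3680∠0.1° Ω.
Step 4 — Power factor: PF = cos(φ) = Re(Z)/|Z| = 3680/3680 = 1.
Step 5 — Type: Im(Z) = 6.984 ⇒ lagging (phase φ = 0.1°).

PF = 1 (lagging, φ = 0.1°)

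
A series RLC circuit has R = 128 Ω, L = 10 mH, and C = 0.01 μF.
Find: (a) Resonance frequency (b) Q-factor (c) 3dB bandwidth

Step 1 — Resonance condition Im(Z)=0 gives ω₀ = 1/√(LC).
Step 2 — ω₀ = 1/√(0.01·1e-08) = 1e+05 rad/s.
Step 3 — f₀ = ω₀/(2π) = 1.592e+04 Hz.
Step 4 — Series Q: Q = ω₀L/R = 1e+05·0.01/128 = 7.812.
Step 5 — 3dB bandwidth: Δω = ω₀/Q = 1.28e+04 rad/s; BW = Δω/(2π) = 2037 Hz.

(a) f₀ = 1.592e+04 Hz  (b) Q = 7.812  (c) BW = 2037 Hz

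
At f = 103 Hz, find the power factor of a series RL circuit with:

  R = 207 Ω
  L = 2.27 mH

Step 1 — Angular frequency: ω = 2π·f = 2π·103 = 647.2 rad/s.
Step 2 — Component impedances:
  R: Z = R = 207 Ω
  L: Z = jωL = j·647.2·0.00227 = 0 + j1.469 Ω
Step 3 — Series combination: Z_total = R + L = 207 + j1.469 Ω = 207∠0.4° Ω.
Step 4 — Power factor: PF = cos(φ) = Re(Z)/|Z| = 207/207 = 1.
Step 5 — Type: Im(Z) = 1.469 ⇒ lagging (phase φ = 0.4°).

PF = 1 (lagging, φ = 0.4°)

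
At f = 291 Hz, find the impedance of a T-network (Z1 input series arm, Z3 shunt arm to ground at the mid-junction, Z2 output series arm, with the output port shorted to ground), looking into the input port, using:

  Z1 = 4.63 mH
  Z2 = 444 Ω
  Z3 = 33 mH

Step 1 — Angular frequency: ω = 2π·f = 2π·291 = 1828 rad/s.
Step 2 — Component impedances:
  Z1: Z = jωL = j·1828·0.00463 = 0 + j8.466 Ω
  Z2: Z = R = 444 Ω
  Z3: Z = jωL = j·1828·0.033 = 0 + j60.34 Ω
Step 3 — With the output port shorted to ground, the output series arm Z2 runs from the junction to ground; the shunt arm Z3 also runs from the junction to ground. They appear in parallel: Z3 || Z2 = 8.051 + j59.24 Ω.
Step 4 — Series with input arm Z1: Z_in = Z1 + (Z3 || Z2) = 8.051 + j67.71 Ω = 68.19∠83.2° Ω.

Z = 8.051 + j67.71 Ω = 68.19∠83.2° Ω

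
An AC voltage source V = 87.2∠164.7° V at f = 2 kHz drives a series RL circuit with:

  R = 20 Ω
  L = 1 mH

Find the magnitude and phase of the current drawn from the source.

Step 1 — Angular frequency: ω = 2π·f = 2π·2000 = 1.257e+04 rad/s.
Step 2 — Component impedances:
  R: Z = R = 20 Ω
  L: Z = jωL = j·1.257e+04·0.001 = 0 + j12.57 Ω
Step 3 — Series combination: Z_total = R + L = 20 + j12.57 Ω = 23.62∠32.1° Ω.
Step 4 — Source phasor: V = 87.2∠164.7° V = -84.11 + j23.01 V.
Step 5 — Ohm's law: I = V / Z_total = (-84.11 + j23.01) / (20 + j12.57) = -2.497 + j2.719 A.
Step 6 — Convert to polar: |I| = 3.692 A, ∠I = 132.6°.

I = 3.692∠132.6° A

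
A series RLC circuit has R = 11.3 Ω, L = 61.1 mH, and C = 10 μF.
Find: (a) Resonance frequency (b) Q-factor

Step 1 — Resonance condition Im(Z)=0 gives ω₀ = 1/√(LC).
Step 2 — ω₀ = 1/√(0.0611·1e-05) = 1279 rad/s.
Step 3 — f₀ = ω₀/(2π) = 203.6 Hz.
Step 4 — Series Q: Q = ω₀L/R = 1279·0.0611/11.3 = 6.917.

(a) f₀ = 203.6 Hz  (b) Q = 6.917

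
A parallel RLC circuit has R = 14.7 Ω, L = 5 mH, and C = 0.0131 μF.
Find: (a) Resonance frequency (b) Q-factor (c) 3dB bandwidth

Step 1 — Resonance: ω₀ = 1/√(LC) = 1/√(0.005·1.31e-08) = 1.236e+05 rad/s.
Step 2 — f₀ = ω₀/(2π) = 1.967e+04 Hz.
Step 3 — Parallel Q: Q = R/(ω₀L) = 14.7/(1.236e+05·0.005) = 0.02379.
Step 4 — Bandwidth: Δω = ω₀/Q = 5.193e+06 rad/s; BW = Δω/(2π) = 8.265e+05 Hz.

(a) f₀ = 1.967e+04 Hz  (b) Q = 0.02379  (c) BW = 8.265e+05 Hz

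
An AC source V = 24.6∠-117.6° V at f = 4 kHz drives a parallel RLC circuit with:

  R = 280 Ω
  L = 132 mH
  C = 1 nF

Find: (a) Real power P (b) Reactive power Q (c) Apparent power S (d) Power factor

Step 1 — Angular frequency: ω = 2π·f = 2π·4000 = 2.513e+04 rad/s.
Step 2 — Component impedances:
  R: Z = R = 280 Ω
  L: Z = jωL = j·2.513e+04·0.132 = 0 + j3318 Ω
  C: Z = 1/(jωC) = -j/(ω·C) = 0 - j3.979e+04 Ω
Step 3 — Parallel combination: 1/Z_total = 1/R + 1/L + 1/C; Z_total = 278.3 + j21.53 Ω = 279.2∠4.4° Ω.
Step 4 — Source phasor: V = 24.6∠-117.6° V = -11.4 - j21.8 V.
Step 5 — Current: I = V / Z = -0.04673 - j0.07471 A = 0.08812∠-122.0° A.
Step 6 — Complex power: S = V·I* = 2.161 + j0.1672 VA.
Step 7 — Real power: P = Re(S) = 2.161 W.
Step 8 — Reactive power: Q = Im(S) = 0.1672 VAR.
Step 9 — Apparent power: |S| = 2.168 VA.
Step 10 — Power factor: PF = P/|S| = 0.997 (lagging).

(a) P = 2.161 W  (b) Q = 0.1672 VAR  (c) S = 2.168 VA  (d) PF = 0.997 (lagging)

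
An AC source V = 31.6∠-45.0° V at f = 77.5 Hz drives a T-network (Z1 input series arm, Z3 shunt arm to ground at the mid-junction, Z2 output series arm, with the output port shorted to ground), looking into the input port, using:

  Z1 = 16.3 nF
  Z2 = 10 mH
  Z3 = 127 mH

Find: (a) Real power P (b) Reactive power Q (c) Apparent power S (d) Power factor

Step 1 — Angular frequency: ω = 2π·f = 2π·77.5 = 486.9 rad/s.
Step 2 — Component impedances:
  Z1: Z = 1/(jωC) = -j/(ω·C) = 0 - j1.26e+05 Ω
  Z2: Z = jωL = j·486.9·0.01 = 0 + j4.869 Ω
  Z3: Z = jωL = j·486.9·0.127 = 0 + j61.84 Ω
Step 3 — With the output port shorted to ground, the output series arm Z2 runs from the junction to ground; the shunt arm Z3 also runs from the junction to ground. They appear in parallel: Z3 || Z2 = 0 + j4.514 Ω.
Step 4 — Series with input arm Z1: Z_in = Z1 + (Z3 || Z2) = 0 - j1.26e+05 Ω = 1.26e+05∠-90.0° Ω.
Step 5 — Source phasor: V = 31.6∠-45.0° V = 22.34 - j22.34 V.
Step 6 — Current: I = V / Z = 0.0001774 + j0.0001774 A = 0.0002508∠45.0° A.
Step 7 — Complex power: S = V·I* = 0 - j0.007926 VA.
Step 8 — Real power: P = Re(S) = 0 W.
Step 9 — Reactive power: Q = Im(S) = -0.007926 VAR.
Step 10 — Apparent power: |S| = 0.007926 VA.
Step 11 — Power factor: PF = P/|S| = 0 (leading).

(a) P = 0 W  (b) Q = -0.007926 VAR  (c) S = 0.007926 VA  (d) PF = 0 (leading)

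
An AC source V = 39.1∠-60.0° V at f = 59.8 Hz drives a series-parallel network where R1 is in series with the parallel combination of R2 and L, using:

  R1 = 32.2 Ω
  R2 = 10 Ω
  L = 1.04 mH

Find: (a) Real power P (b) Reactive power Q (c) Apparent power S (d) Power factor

Step 1 — Angular frequency: ω = 2π·f = 2π·59.8 = 375.7 rad/s.
Step 2 — Component impedances:
  R1: Z = R = 32.2 Ω
  R2: Z = R = 10 Ω
  L: Z = jωL = j·375.7·0.00104 = 0 + j0.3908 Ω
Step 3 — Parallel branch: R2 || L = 1/(1/R2 + 1/L) = 0.01525 + j0.3902 Ω.
Step 4 — Series with R1: Z_total = R1 + (R2 || L) = 32.22 + j0.3902 Ω = 32.22∠0.7° Ω.
Step 5 — Source phasor: V = 39.1∠-60.0° V = 19.55 - j33.86 V.
Step 6 — Current: I = V / Z = 0.594 - j1.058 A = 1.214∠-60.7° A.
Step 7 — Complex power: S = V·I* = 47.45 + j0.5747 VA.
Step 8 — Real power: P = Re(S) = 47.45 W.
Step 9 — Reactive power: Q = Im(S) = 0.5747 VAR.
Step 10 — Apparent power: |S| = 47.45 VA.
Step 11 — Power factor: PF = P/|S| = 0.9999 (lagging).

(a) P = 47.45 W  (b) Q = 0.5747 VAR  (c) S = 47.45 VA  (d) PF = 0.9999 (lagging)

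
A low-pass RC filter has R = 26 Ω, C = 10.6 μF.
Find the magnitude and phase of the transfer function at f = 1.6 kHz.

Step 1 — Angular frequency: ω = 2π·1600 = 1.005e+04 rad/s.
Step 2 — Transfer function: H(jω) = 1/(1 + jωRC).
Step 3 — Denominator: 1 + jωRC = 1 + j·1.005e+04·26·1.06e-05 = 1 + j2.771.
Step 4 — H = 0.1153 - j0.3193.
Step 5 — Magnitude: |H| = 0.3395 (-9.4 dB); phase: φ = -70.2°.

|H| = 0.3395 (-9.4 dB), φ = -70.2°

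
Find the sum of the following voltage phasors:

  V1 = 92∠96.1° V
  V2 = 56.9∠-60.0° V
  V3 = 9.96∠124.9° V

Step 1 — Convert each phasor to rectangular form:
  V1 = 92·(cos(96.1°) + j·sin(96.1°)) = -9.776 + j91.48 V
  V2 = 56.9·(cos(-60.0°) + j·sin(-60.0°)) = 28.45 - j49.28 V
  V3 = 9.96·(cos(124.9°) + j·sin(124.9°)) = -5.699 + j8.169 V
Step 2 — Sum components: V_total = 12.98 + j50.37 V.
Step 3 — Convert to polar: |V_total| = 52.02 V, ∠V_total = 75.6°.

V_total = 52.02∠75.6° V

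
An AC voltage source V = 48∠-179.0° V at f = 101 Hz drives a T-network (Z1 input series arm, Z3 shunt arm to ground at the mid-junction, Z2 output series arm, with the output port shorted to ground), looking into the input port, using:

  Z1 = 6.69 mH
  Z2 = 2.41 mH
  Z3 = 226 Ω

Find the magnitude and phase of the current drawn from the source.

Step 1 — Angular frequency: ω = 2π·f = 2π·101 = 634.6 rad/s.
Step 2 — Component impedances:
  Z1: Z = jωL = j·634.6·0.00669 = 0 + j4.245 Ω
  Z2: Z = jωL = j·634.6·0.00241 = 0 + j1.529 Ω
  Z3: Z = R = 226 Ω
Step 3 — With the output port shorted to ground, the output series arm Z2 runs from the junction to ground; the shunt arm Z3 also runs from the junction to ground. They appear in parallel: Z3 || Z2 = 0.01035 + j1.529 Ω.
Step 4 — Series with input arm Z1: Z_in = Z1 + (Z3 || Z2) = 0.01035 + j5.775 Ω = 5.775∠89.9° Ω.
Step 5 — Source phasor: V = 48∠-179.0° V = -47.99 - j0.8377 V.
Step 6 — Ohm's law: I = V / Z_total = (-47.99 - j0.8377) / (0.01035 + j5.775) = -0.16 + j8.31 A.
Step 7 — Convert to polar: |I| = 8.312 A, ∠I = 91.1°.

I = 8.312∠91.1° A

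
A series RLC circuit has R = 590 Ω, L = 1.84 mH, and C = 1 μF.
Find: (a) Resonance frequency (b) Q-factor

Step 1 — Resonance condition Im(Z)=0 gives ω₀ = 1/√(LC).
Step 2 — ω₀ = 1/√(0.00184·1e-06) = 2.331e+04 rad/s.
Step 3 — f₀ = ω₀/(2π) = 3710 Hz.
Step 4 — Series Q: Q = ω₀L/R = 2.331e+04·0.00184/590 = 0.0727.

(a) f₀ = 3710 Hz  (b) Q = 0.0727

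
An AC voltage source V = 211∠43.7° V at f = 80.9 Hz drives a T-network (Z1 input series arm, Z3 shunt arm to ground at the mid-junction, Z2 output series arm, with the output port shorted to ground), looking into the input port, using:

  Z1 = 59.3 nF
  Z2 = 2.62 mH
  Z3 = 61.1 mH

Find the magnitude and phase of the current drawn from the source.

Step 1 — Angular frequency: ω = 2π·f = 2π·80.9 = 508.3 rad/s.
Step 2 — Component impedances:
  Z1: Z = 1/(jωC) = -j/(ω·C) = 0 - j3.318e+04 Ω
  Z2: Z = jωL = j·508.3·0.00262 = 0 + j1.332 Ω
  Z3: Z = jωL = j·508.3·0.0611 = 0 + j31.06 Ω
Step 3 — With the output port shorted to ground, the output series arm Z2 runs from the junction to ground; the shunt arm Z3 also runs from the junction to ground. They appear in parallel: Z3 || Z2 = 0 + j1.277 Ω.
Step 4 — Series with input arm Z1: Z_in = Z1 + (Z3 || Z2) = 0 - j3.317e+04 Ω = 3.317e+04∠-90.0° Ω.
Step 5 — Source phasor: V = 211∠43.7° V = 152.5 + j145.8 V.
Step 6 — Ohm's law: I = V / Z_total = (152.5 + j145.8) / (0 - j3.317e+04) = -0.004394 + j0.004598 A.
Step 7 — Convert to polar: |I| = 0.00636 A, ∠I = 133.7°.

I = 0.00636∠133.7° A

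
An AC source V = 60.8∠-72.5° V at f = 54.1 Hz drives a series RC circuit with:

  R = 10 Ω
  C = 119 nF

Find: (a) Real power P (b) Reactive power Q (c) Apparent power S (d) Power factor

Step 1 — Angular frequency: ω = 2π·f = 2π·54.1 = 339.9 rad/s.
Step 2 — Component impedances:
  R: Z = R = 10 Ω
  C: Z = 1/(jωC) = -j/(ω·C) = 0 - j2.472e+04 Ω
Step 3 — Series combination: Z_total = R + C = 10 - j2.472e+04 Ω = 2.472e+04∠-90.0° Ω.
Step 4 — Source phasor: V = 60.8∠-72.5° V = 18.28 - j57.99 V.
Step 5 — Current: I = V / Z = 0.002346 + j0.0007386 A = 0.002459∠17.5° A.
Step 6 — Complex power: S = V·I* = 6.049e-05 - j0.1495 VA.
Step 7 — Real power: P = Re(S) = 6.049e-05 W.
Step 8 — Reactive power: Q = Im(S) = -0.1495 VAR.
Step 9 — Apparent power: |S| = 0.1495 VA.
Step 10 — Power factor: PF = P/|S| = 0.0004045 (leading).

(a) P = 6.049e-05 W  (b) Q = -0.1495 VAR  (c) S = 0.1495 VA  (d) PF = 0.0004045 (leading)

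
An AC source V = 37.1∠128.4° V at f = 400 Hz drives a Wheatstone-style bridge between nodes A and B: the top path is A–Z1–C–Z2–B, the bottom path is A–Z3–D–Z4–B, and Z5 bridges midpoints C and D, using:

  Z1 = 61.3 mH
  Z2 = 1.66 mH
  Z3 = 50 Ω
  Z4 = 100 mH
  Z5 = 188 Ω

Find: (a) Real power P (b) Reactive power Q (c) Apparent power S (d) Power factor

Step 1 — Angular frequency: ω = 2π·f = 2π·400 = 2513 rad/s.
Step 2 — Component impedances:
  Z1: Z = jωL = j·2513·0.0613 = 0 + j154.1 Ω
  Z2: Z = jωL = j·2513·0.00166 = 0 + j4.172 Ω
  Z3: Z = R = 50 Ω
  Z4: Z = jωL = j·2513·0.1 = 0 + j251.3 Ω
  Z5: Z = R = 188 Ω
Step 3 — Bridge requires nodal analysis (the Z5 bridge couples midpoints C and D, so the two paths cannot be reduced to a simple series/parallel combination). Setting node B to ground and injecting 1 A at node A, the 3-node admittance system at A, C, D solves to V_A = Z_AB = 45.06 + j90.75 Ω = 101.3∠63.6° Ω.
Step 4 — Source phasor: V = 37.1∠128.4° V = -23.04 + j29.08 V.
Step 5 — Current: I = V / Z = 0.1559 + j0.3313 A = 0.3662∠64.8° A.
Step 6 — Complex power: S = V·I* = 6.041 + j12.17 VA.
Step 7 — Real power: P = Re(S) = 6.041 W.
Step 8 — Reactive power: Q = Im(S) = 12.17 VAR.
Step 9 — Apparent power: |S| = 13.58 VA.
Step 10 — Power factor: PF = P/|S| = 0.4447 (lagging).

(a) P = 6.041 W  (b) Q = 12.17 VAR  (c) S = 13.58 VA  (d) PF = 0.4447 (lagging)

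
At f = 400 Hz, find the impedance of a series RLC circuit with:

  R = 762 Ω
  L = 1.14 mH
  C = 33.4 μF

Step 1 — Angular frequency: ω = 2π·f = 2π·400 = 2513 rad/s.
Step 2 — Component impedances:
  R: Z = R = 762 Ω
  L: Z = jωL = j·2513·0.00114 = 0 + j2.865 Ω
  C: Z = 1/(jωC) = -j/(ω·C) = 0 - j11.91 Ω
Step 3 — Series combination: Z_total = R + L + C = 762 - j9.048 Ω = 762.1∠-0.7° Ω.

Z = 762 - j9.048 Ω = 762.1∠-0.7° Ω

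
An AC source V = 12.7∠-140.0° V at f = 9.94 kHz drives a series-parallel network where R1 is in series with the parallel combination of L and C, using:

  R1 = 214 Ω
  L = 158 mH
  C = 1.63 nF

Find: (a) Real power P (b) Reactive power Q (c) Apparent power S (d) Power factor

Step 1 — Angular frequency: ω = 2π·f = 2π·9940 = 6.245e+04 rad/s.
Step 2 — Component impedances:
  R1: Z = R = 214 Ω
  L: Z = jωL = j·6.245e+04·0.158 = 0 + j9868 Ω
  C: Z = 1/(jωC) = -j/(ω·C) = 0 - j9823 Ω
Step 3 — Parallel branch: L || C = 1/(1/L + 1/C) = 0 - j2.163e+06 Ω.
Step 4 — Series with R1: Z_total = R1 + (L || C) = 214 - j2.163e+06 Ω = 2.163e+06∠-90.0° Ω.
Step 5 — Source phasor: V = 12.7∠-140.0° V = -9.729 - j8.163 V.
Step 6 — Current: I = V / Z = 3.774e-06 - j4.499e-06 A = 5.873e-06∠-50.0° A.
Step 7 — Complex power: S = V·I* = 7.38e-09 - j7.458e-05 VA.
Step 8 — Real power: P = Re(S) = 7.38e-09 W.
Step 9 — Reactive power: Q = Im(S) = -7.458e-05 VAR.
Step 10 — Apparent power: |S| = 7.458e-05 VA.
Step 11 — Power factor: PF = P/|S| = 9.896e-05 (leading).

(a) P = 7.38e-09 W  (b) Q = -7.458e-05 VAR  (c) S = 7.458e-05 VA  (d) PF = 9.896e-05 (leading)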